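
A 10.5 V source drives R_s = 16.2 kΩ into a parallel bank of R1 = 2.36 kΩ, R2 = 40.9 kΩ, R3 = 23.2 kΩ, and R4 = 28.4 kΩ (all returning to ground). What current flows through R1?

Combine the parallel branches: R_p = (1/2.36 + 1/40.9 + 1/23.2 + 1/28.4)⁻¹ = 1.899 kΩ.
Node voltage V_A = V_CC · R_p/(R_s + R_p) = 10.5 × 0.1049 = 1.102 V.
Branch current I = V_A/R1 = 1.102/2.36 = 0.4669 mA.

I ≈ 0.467 mA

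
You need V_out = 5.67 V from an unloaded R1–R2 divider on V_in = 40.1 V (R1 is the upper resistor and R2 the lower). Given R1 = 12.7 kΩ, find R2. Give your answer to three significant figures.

R2 ≈ 2.09 kΩ

The divider ratio is R2/(R1+R2) = 5.67/40.1 = 0.1414.
R2 = R1 · 0.1414/(1 − 0.1414) = 2.091 kΩ.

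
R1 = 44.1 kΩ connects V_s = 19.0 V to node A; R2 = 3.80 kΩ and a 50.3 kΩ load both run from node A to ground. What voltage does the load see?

V_out ≈ 1.41 V

First combine the lower leg with the load: R2 ‖ R_L = 3.533 kΩ.
Then V_out = V_s · R2'/(R1 + R2') = 19.0 × 3.533/47.63 = 1.409 V.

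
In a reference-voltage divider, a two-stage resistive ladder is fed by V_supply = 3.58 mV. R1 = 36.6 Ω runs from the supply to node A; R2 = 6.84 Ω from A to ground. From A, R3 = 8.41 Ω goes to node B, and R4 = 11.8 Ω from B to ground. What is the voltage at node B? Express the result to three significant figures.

V_B ≈ 0.256 mV

Node A sees R2 in parallel with the series input of stage 2, R3 + R4 = 20.21 Ω.
R2 ‖ (R3+R4) = 5.110 Ω.
So V_A = 3.58 × 0.1225 = 0.4386 mV.
V_B = V_A × 0.5839 = 0.2561 mV.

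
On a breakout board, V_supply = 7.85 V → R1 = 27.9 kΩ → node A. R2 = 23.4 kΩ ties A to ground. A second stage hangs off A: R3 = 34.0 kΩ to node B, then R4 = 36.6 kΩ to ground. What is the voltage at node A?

Node A sees R2 in parallel with the series input of stage 2, R3 + R4 = 70.60 kΩ.
Effective lower resistance at A: R2 ‖ 70.60 = 17.57 kΩ.
So V_A = 7.85 × 0.3865 = 3.034 V.

V_A ≈ 3.03 V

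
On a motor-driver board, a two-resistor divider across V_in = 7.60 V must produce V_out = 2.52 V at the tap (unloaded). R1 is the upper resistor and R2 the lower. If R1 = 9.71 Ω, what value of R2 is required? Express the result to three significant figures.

R2 ≈ 4.82 Ω

Required fraction k = V_out/V_in = 0.3316.
R2 = R1 · 0.3316/(1 − 0.3316) = 4.817 Ω.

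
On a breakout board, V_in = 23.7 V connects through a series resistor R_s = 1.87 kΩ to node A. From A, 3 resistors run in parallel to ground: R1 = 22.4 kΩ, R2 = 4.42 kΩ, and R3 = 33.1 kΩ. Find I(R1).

I ≈ 0.677 mA

Equivalent of the parallel group: R_p = 3.321 kΩ.
V_A = 23.7 × 3.321/5.191 = 15.16 V.
Branch current I = V_A/R1 = 15.16/22.4 = 0.6769 mA.
(Equivalently: I_total = 4.565 mA, then current-divider fraction G_k/ΣG = 0.1483.)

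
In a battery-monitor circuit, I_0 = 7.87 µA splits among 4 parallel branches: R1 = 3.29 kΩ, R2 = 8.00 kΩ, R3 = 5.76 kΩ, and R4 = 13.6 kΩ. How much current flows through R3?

Total conductance ΣG = 1/3.29 + 1/8.00 + 1/5.76 + 1/13.6 = 0.6761 (units of 1/kΩ).
R3 takes the fraction G_k/ΣG = 0.1736/0.6761 = 0.2568, so I = 7.87 × 0.2568 = 2.021 µA.

I ≈ 2.02 µA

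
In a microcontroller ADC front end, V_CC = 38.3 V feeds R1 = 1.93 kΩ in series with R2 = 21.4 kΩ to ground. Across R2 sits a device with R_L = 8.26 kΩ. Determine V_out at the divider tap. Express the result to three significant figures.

First combine the lower leg with the load: R2 ‖ R_L = 5.960 kΩ.
Voltage divider with the loaded lower leg: V_out = 38.3 × 5.960/(1.93 + 5.960) = 38.3 × 0.7554 = 28.93 V.

V_out ≈ 28.9 V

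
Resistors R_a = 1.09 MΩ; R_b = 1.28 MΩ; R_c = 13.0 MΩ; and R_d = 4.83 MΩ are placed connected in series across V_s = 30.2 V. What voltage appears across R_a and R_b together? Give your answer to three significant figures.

ΣR = 1.09 + 1.28 + 13.0 + 4.83 = 20.20 MΩ.
R_{R_a..R_b} = 1.09 + 1.28 = 2.370 MΩ.
V = V_s · R/ΣR = 30.2 × 0.1173 = 3.543 V.

V ≈ 3.54 V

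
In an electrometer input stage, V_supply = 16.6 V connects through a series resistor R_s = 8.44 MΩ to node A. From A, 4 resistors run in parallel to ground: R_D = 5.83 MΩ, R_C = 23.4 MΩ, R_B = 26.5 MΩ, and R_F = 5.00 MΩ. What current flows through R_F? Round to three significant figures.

I ≈ 0.690 µA

Parallel bank: R_p = 1/(1/5.83 + 1/23.4 + 1/26.5 + 1/5.00) = 2.212 MΩ.
V_A by voltage divider: V_A = 16.6 × 2.212/(8.44 + 2.212) = 3.448 V.
Branch current I = V_A/R_F = 3.448/5.00 = 0.6895 µA.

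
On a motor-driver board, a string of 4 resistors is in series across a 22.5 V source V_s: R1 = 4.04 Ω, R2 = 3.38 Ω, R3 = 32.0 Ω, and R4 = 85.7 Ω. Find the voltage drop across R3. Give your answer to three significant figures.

Series total: ΣR = 4.04 + 3.38 + 32.0 + 85.7 = 125.1 Ω.
Voltage divider: V = V_s · (32.00 / 125.1) = 22.5 × 0.2558 = 5.754 V.

V ≈ 5.75 V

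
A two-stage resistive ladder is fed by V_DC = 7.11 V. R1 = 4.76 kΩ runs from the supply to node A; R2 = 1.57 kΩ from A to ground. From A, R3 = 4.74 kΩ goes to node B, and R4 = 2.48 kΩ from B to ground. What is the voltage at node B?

Looking into the second stage from A: R3 + R4 = 7.220 kΩ appears in parallel with R2.
R2 ‖ (R3+R4) = 1.290 kΩ.
V_A = 7.11 × 1.290/(4.76 + 1.290) = 1.516 V.
V_B = V_A × 0.3435 = 0.5206 V.

V_B ≈ 0.521 V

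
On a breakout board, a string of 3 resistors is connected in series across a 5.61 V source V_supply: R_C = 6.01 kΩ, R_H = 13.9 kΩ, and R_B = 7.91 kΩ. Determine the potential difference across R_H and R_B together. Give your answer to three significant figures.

Total series resistance ΣR = 6.01 + 13.9 + 7.91 = 27.82 kΩ.
R_{R_H..R_B} = 13.9 + 7.91 = 21.81 kΩ.
Voltage divider: V = V_supply · (21.81 / 27.82) = 5.61 × 0.7840 = 4.398 V.

V ≈ 4.40 V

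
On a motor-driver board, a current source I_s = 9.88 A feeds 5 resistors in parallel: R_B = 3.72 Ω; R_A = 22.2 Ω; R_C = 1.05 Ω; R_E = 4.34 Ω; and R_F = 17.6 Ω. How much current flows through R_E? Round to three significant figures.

I ≈ 1.47 A

Total conductance ΣG = 1/3.72 + 1/22.2 + 1/1.05 + 1/4.34 + 1/17.6 = 1.553 (units of 1/Ω).
R_E takes the fraction G_k/ΣG = 0.2304/1.553 = 0.1483, so I = 9.88 × 0.1483 = 1.465 A.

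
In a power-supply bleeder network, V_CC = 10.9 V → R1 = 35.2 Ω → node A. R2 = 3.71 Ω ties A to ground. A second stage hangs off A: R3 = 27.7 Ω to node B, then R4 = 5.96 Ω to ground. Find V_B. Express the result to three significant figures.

V_B ≈ 0.167 V

Node A sees R2 in parallel with the series input of stage 2, R3 + R4 = 33.66 Ω.
R2 ‖ (R3+R4) = 3.342 Ω.
So V_A = 10.9 × 0.08670 = 0.9451 V.
Then the unloaded second divider: V_B = V_A × R4/(R3+R4) = 0.9451 × 0.1771 = 0.1673 V.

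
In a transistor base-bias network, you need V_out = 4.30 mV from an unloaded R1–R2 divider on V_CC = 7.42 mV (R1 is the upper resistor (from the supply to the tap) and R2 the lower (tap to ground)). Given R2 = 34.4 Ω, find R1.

R1 ≈ 25.0 Ω

V_out/V_CC = R2/(R1+R2) = 0.5795.
Rearranging, R1 = R2·(1−k)/k = 34.4 × 0.7256 = 24.96 Ω.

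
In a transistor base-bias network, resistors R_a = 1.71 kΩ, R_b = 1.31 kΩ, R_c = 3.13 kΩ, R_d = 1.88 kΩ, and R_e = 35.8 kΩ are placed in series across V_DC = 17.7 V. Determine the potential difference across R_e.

Series total: ΣR = 1.71 + 1.31 + 3.13 + 1.88 + 35.8 = 43.83 kΩ.
By the voltage-divider rule, V = 17.7 × 35.80/43.83 = 14.46 V.

V ≈ 14.5 V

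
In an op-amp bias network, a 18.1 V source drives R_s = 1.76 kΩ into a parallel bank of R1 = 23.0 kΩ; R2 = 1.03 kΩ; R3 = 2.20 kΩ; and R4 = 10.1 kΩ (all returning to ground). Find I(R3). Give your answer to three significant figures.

Parallel bank: R_p = 1/(1/23.0 + 1/1.03 + 1/2.20 + 1/10.1) = 0.6378 kΩ.
Node voltage V_A = V_CC · R_p/(R_s + R_p) = 18.1 × 0.2660 = 4.814 V.
Branch current I = V_A/R3 = 4.814/2.20 = 2.188 mA.

I ≈ 2.19 mA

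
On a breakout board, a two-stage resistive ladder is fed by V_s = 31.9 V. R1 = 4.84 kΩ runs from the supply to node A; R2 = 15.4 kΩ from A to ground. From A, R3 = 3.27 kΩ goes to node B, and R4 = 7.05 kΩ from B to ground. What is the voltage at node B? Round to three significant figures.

Node A sees R2 in parallel with the series input of stage 2, R3 + R4 = 10.32 kΩ.
Effective lower resistance at A: R2 ‖ 10.32 = 6.179 kΩ.
So V_A = 31.9 × 0.5608 = 17.89 V.
Stage 2 is unloaded, so V_B = V_A · R4/(R3+R4) = 17.89 × 7.05/10.32 = 12.22 V.

V_B ≈ 12.2 V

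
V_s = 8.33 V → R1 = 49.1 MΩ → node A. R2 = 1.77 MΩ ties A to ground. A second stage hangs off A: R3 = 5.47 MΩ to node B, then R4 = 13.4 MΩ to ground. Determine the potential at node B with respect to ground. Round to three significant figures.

V_B ≈ 0.189 V

Looking into the second stage from A: R3 + R4 = 18.87 MΩ appears in parallel with R2.
Effective lower resistance at A: R2 ‖ 18.87 = 1.618 MΩ.
So V_A = 8.33 × 0.03191 = 0.2658 V.
Stage 2 is unloaded, so V_B = V_A · R4/(R3+R4) = 0.2658 × 13.4/18.87 = 0.1887 V.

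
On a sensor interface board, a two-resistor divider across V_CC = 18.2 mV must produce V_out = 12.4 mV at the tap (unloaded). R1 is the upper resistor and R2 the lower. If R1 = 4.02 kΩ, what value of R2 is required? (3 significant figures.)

The divider ratio is R2/(R1+R2) = 12.4/18.2 = 0.6813.
R2 = R1 · 0.6813/(1 − 0.6813) = 8.594 kΩ.

R2 ≈ 8.59 kΩ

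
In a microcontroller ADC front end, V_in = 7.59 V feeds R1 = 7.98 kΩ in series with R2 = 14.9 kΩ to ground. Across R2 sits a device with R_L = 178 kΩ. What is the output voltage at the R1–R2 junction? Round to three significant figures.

V_out ≈ 4.80 V

R2 ‖ R_L = (14.9 × 178)/(14.9 + 178) = 13.75 kΩ.
Then V_out = V_in · R2'/(R1 + R2') = 7.59 × 13.75/21.73 = 4.803 V.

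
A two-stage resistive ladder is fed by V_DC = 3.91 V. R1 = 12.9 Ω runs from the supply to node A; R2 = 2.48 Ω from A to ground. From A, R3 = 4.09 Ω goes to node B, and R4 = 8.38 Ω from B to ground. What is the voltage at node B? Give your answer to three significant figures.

V_B ≈ 0.363 V

Looking into the second stage from A: R3 + R4 = 12.47 Ω appears in parallel with R2.
Effective lower resistance at A: R2 ‖ 12.47 = 2.069 Ω.
V_A = 3.91 × 2.069/(12.9 + 2.069) = 0.5403 V.
V_B = V_A × 0.6720 = 0.3631 V.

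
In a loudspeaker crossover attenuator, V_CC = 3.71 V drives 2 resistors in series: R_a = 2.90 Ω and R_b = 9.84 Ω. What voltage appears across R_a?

V ≈ 0.845 V

Series total: ΣR = 2.90 + 9.84 = 12.74 Ω.
Voltage divider: V = V_CC · (2.900 / 12.74) = 3.71 × 0.2276 = 0.8445 V.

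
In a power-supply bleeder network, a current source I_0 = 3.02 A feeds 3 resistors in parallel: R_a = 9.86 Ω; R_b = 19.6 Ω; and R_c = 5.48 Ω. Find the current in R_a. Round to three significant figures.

I ≈ 0.915 A

ΣG = 1/9.86 + 1/19.6 + 1/5.48 = 0.3349.
Current divider: I(R_a) = I_0 · G_k/ΣG = 3.02 × (0.1014/0.3349) = 3.02 × 0.3028 = 0.9145 A.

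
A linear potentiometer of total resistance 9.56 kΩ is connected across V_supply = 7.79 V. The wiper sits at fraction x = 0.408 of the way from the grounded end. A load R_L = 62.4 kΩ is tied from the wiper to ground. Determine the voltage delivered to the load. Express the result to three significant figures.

The pot divides into 5.660 kΩ above the wiper and 3.900 kΩ below.
Lower segment in parallel with the load: 3.900 ‖ 62.4 = 3.671 kΩ.
Loaded-divider output: V_out = 7.79 × 0.3934 = 3.065 V.
(Unloaded: V_out = x·V_supply = 3.18 V.)

V_out ≈ 3.06 V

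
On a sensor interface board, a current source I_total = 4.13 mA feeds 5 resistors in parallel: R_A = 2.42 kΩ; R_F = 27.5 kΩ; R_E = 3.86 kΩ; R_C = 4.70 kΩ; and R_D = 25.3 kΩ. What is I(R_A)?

I ≈ 1.78 mA

ΣG = 1/2.42 + 1/27.5 + 1/3.86 + 1/4.70 + 1/25.3 = 0.9609.
By the current-divider rule, I = I_total · G_k/ΣG = 4.13 × 0.4300 = 1.776 mA.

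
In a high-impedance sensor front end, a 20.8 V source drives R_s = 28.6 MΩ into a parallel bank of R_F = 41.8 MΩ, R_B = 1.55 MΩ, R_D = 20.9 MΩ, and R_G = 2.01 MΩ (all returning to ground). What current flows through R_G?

Equivalent of the parallel group: R_p = 0.8234 MΩ.
V_A by voltage divider: V_A = 20.8 × 0.8234/(28.6 + 0.8234) = 0.5821 V.
Branch current I = V_A/R_G = 0.5821/2.01 = 0.2896 µA.
(Check via current divider: I_total = 0.7069 µA; share G_k/ΣG = 0.4097 → same result.)

I ≈ 0.290 µA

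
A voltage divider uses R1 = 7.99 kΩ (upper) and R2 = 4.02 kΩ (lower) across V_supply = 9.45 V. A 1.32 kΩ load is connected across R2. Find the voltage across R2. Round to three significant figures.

R2 ‖ R_L = (4.02 × 1.32)/(4.02 + 1.32) = 0.9937 kΩ.
Then V_out = V_supply · R2'/(R1 + R2') = 9.45 × 0.9937/8.984 = 1.045 V.

V_out ≈ 1.05 V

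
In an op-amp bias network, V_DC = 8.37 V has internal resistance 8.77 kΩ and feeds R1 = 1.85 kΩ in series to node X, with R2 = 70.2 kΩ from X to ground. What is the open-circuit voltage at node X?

V_th ≈ 7.27 V

R1' = 8.77 + 1.85 = 10.62 kΩ (source resistance + R1).
With X open, the divider is unloaded: V_th = 8.37 × 70.2/80.82 = 7.270 V.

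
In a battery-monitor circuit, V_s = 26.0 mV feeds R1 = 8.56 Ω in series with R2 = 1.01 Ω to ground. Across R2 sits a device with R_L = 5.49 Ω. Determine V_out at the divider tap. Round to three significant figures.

V_out ≈ 2.36 mV

The load sits in parallel with R2, giving an effective lower resistance R2' = R2·R_L/(R2+R_L) = 0.8531 Ω.
Voltage divider with the loaded lower leg: V_out = 26.0 × 0.8531/(8.56 + 0.8531) = 26.0 × 0.09063 = 2.356 mV.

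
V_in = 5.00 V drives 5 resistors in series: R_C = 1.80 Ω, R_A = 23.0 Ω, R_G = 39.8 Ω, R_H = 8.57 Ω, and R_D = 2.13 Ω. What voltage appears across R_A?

V ≈ 1.53 V

Series total: ΣR = 1.80 + 23.0 + 39.8 + 8.57 + 2.13 = 75.30 Ω.
Voltage divider: V = V_in · (23.00 / 75.30) = 5.00 × 0.3054 = 1.527 V.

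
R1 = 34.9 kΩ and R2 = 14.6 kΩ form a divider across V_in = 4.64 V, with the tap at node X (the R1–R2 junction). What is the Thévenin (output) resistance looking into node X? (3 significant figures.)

Zeroing V_in shorts the top of R1 to ground, so R_th = R1 ‖ R2 = 10.29 kΩ.

R_th ≈ 10.3 kΩ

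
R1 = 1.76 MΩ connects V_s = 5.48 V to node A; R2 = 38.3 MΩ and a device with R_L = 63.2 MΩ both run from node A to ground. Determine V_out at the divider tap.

V_out ≈ 5.10 V

The load sits in parallel with R2, giving an effective lower resistance R2' = R2·R_L/(R2+R_L) = 23.85 MΩ.
Now apply the divider: V_out = 5.48 × 0.9313 = 5.103 V.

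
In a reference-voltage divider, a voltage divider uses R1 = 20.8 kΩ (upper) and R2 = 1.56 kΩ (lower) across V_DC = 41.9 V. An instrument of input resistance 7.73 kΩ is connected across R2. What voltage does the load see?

R2 ‖ R_L = (1.56 × 7.73)/(1.56 + 7.73) = 1.298 kΩ.
Then V_out = V_DC · R2'/(R1 + R2') = 41.9 × 1.298/22.10 = 2.461 V.

V_out ≈ 2.46 V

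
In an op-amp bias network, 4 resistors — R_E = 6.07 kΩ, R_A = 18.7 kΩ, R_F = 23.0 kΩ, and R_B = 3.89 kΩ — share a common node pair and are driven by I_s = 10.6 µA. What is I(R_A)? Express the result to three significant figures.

Conductances: ΣG = 1/6.07 + 1/18.7 + 1/23.0 + 1/3.89 = 0.5188 (1/kΩ).
R_A takes the fraction G_k/ΣG = 0.05348/0.5188 = 0.1031, so I = 10.6 × 0.1031 = 1.093 µA.

I ≈ 1.09 µA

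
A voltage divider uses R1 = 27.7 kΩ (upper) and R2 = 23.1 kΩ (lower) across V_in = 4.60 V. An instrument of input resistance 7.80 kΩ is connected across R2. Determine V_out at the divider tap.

First combine the lower leg with the load: R2 ‖ R_L = 5.831 kΩ.
Then V_out = V_in · R2'/(R1 + R2') = 4.60 × 5.831/33.53 = 0.7999 V.
(Unloaded it would be 2.09 V; the load pulls it down.)

V_out ≈ 0.800 V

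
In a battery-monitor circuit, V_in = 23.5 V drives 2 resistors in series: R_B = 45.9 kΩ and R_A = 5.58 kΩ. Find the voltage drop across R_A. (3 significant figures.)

Series total: ΣR = 45.9 + 5.58 = 51.48 kΩ.
By the voltage-divider rule, V = 23.5 × 5.580/51.48 = 2.547 V.

V ≈ 2.55 V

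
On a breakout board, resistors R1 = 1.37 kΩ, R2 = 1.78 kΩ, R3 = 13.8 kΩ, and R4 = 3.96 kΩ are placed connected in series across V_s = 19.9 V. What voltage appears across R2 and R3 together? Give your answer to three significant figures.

Series total: ΣR = 1.37 + 1.78 + 13.8 + 3.96 = 20.91 kΩ.
R_{R2..R3} = 1.78 + 13.8 = 15.58 kΩ.
V = V_s · R/ΣR = 19.9 × 0.7451 = 14.83 V.

V ≈ 14.8 V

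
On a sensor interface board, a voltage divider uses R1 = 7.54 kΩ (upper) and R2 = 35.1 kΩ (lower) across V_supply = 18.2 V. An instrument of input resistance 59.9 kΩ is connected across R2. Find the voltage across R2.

V_out ≈ 13.6 V

R2 ‖ R_L = (35.1 × 59.9)/(35.1 + 59.9) = 22.13 kΩ.
Then V_out = V_supply · R2'/(R1 + R2') = 18.2 × 22.13/29.67 = 13.58 V.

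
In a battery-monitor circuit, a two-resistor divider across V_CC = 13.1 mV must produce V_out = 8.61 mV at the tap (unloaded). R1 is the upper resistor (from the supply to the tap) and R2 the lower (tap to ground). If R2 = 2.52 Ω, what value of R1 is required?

Required fraction k = V_out/V_CC = 0.6573.
So R1 = R2 · (V_CC/V_out − 1) = 2.52 × (13.1/8.61 − 1) = 2.52 × 0.5215 = 1.314 Ω.

R1 ≈ 1.31 Ω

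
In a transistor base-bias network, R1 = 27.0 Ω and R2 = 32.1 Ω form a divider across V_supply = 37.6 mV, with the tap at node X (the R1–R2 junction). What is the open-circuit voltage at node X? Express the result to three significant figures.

V_th is the unloaded tap voltage: V_supply · R2/(R1+R2) = 37.6 × 0.5431 = 20.42 mV.

V_th ≈ 20.4 mV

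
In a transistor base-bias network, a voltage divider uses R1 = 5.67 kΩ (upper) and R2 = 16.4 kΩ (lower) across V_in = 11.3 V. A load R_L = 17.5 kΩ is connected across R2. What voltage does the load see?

V_out ≈ 6.77 V

First combine the lower leg with the load: R2 ‖ R_L = 8.466 kΩ.
Then V_out = V_in · R2'/(R1 + R2') = 11.3 × 8.466/14.14 = 6.768 V.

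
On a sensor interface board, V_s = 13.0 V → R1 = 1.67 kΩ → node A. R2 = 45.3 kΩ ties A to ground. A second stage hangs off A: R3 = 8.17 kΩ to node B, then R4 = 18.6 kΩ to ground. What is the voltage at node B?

Node A sees R2 in parallel with the series input of stage 2, R3 + R4 = 26.77 kΩ.
Effective lower resistance at A: R2 ‖ 26.77 = 16.83 kΩ.
So V_A = 13.0 × 0.9097 = 11.83 V.
Then the unloaded second divider: V_B = V_A × R4/(R3+R4) = 11.83 × 0.6948 = 8.217 V.

V_B ≈ 8.22 V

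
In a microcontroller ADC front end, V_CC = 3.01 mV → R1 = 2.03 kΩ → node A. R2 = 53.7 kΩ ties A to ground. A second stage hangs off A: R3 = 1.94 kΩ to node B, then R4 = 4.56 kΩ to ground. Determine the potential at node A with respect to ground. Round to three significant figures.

The second stage (R3 + R4 = 6.500 kΩ) loads node A in parallel with R2.
Effective lower resistance at A: R2 ‖ 6.500 = 5.798 kΩ.
V_A = 3.01 × 5.798/(2.03 + 5.798) = 2.229 mV.

V_A ≈ 2.23 mV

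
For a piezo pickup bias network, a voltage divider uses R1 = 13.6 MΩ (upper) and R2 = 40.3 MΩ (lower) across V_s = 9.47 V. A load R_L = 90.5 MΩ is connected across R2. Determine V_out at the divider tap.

V_out ≈ 6.37 V

The load sits in parallel with R2, giving an effective lower resistance R2' = R2·R_L/(R2+R_L) = 27.88 MΩ.
Voltage divider with the loaded lower leg: V_out = 9.47 × 27.88/(13.6 + 27.88) = 9.47 × 0.6722 = 6.365 V.
(Unloaded it would be 7.08 V; the load pulls it down.)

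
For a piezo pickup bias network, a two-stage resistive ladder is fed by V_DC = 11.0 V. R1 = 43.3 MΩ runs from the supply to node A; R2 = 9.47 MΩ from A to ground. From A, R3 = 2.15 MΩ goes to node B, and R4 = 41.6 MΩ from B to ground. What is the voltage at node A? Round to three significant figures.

V_A ≈ 1.68 V

Node A sees R2 in parallel with the series input of stage 2, R3 + R4 = 43.75 MΩ.
Effective lower resistance at A: R2 ‖ 43.75 = 7.785 MΩ.
So V_A = 11.0 × 0.1524 = 1.676 V.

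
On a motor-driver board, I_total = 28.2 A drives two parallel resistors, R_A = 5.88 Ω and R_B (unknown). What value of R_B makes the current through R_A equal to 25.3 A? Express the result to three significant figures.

R_B ≈ 51.3 Ω

Two-branch current divider: I_A = I_total · R_B/(R_A + R_B).
With f = 0.8972, R_B = R_A · f/(1−f) = 5.88 × 8.724 = 51.30 Ω.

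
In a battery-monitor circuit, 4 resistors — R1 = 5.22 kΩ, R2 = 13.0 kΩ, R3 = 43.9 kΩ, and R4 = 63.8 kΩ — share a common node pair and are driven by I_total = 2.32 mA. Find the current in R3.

I ≈ 0.172 mA

Total conductance ΣG = 1/5.22 + 1/13.0 + 1/43.9 + 1/63.8 = 0.3069 (units of 1/kΩ).
R3 takes the fraction G_k/ΣG = 0.02278/0.3069 = 0.07421, so I = 2.32 × 0.07421 = 0.1722 mA.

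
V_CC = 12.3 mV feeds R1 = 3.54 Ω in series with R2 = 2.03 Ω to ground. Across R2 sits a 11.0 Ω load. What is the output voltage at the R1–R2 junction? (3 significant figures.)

V_out ≈ 4.01 mV

First combine the lower leg with the load: R2 ‖ R_L = 1.714 Ω.
Now apply the divider: V_out = 12.3 × 0.3262 = 4.012 mV.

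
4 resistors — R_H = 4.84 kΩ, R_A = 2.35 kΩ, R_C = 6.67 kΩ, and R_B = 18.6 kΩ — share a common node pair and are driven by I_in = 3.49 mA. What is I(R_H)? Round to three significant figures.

Total conductance ΣG = 1/4.84 + 1/2.35 + 1/6.67 + 1/18.6 = 0.8358 (units of 1/kΩ).
By the current-divider rule, I = I_in · G_k/ΣG = 3.49 × 0.2472 = 0.8627 mA.

I ≈ 0.863 mA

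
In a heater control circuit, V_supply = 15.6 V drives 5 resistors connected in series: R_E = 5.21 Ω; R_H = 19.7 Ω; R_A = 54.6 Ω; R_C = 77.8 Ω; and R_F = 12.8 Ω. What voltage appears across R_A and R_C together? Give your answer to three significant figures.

ΣR = 5.21 + 19.7 + 54.6 + 77.8 + 12.8 = 170.1 Ω.
R_{R_A..R_C} = 54.6 + 77.8 = 132.4 Ω.
By the voltage-divider rule, V = 15.6 × 132.4/170.1 = 12.14 V.

V ≈ 12.1 V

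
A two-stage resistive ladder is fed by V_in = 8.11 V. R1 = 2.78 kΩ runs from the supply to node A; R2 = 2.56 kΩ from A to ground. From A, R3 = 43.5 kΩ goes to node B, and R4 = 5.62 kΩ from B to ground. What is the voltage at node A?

Looking into the second stage from A: R3 + R4 = 49.12 kΩ appears in parallel with R2.
Effective lower resistance at A: R2 ‖ 49.12 = 2.433 kΩ.
First divider: V_A = V_in · 2.433/(2.78 + 2.433) = 3.785 V.

V_A ≈ 3.79 V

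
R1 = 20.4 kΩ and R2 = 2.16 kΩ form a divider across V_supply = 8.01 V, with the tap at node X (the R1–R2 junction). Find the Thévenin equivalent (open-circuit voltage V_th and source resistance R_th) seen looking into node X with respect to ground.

V_th is the unloaded tap voltage: V_supply · R2/(R1+R2) = 8.01 × 0.09574 = 0.7669 V.
Looking into X with the source shorted: R_th = R1·R2/(R1+R2) = 20.40 × 2.16/22.56 = 1.953 kΩ.

V_th ≈ 0.767 V, R_th ≈ 1.95 kΩ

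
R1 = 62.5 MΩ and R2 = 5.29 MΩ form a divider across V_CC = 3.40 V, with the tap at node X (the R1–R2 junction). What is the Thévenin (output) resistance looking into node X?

Zeroing V_CC shorts the top of R1 to ground, so R_th = R1 ‖ R2 = 4.877 MΩ.

R_th ≈ 4.88 MΩ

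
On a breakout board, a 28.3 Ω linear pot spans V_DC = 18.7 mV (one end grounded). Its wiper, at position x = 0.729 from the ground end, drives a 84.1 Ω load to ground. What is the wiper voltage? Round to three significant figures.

Split the track: R_lower = x·R_p = 20.63 Ω, R_upper = (1−x)·R_p = 7.669 Ω.
Lower segment in parallel with the load: 20.63 ‖ 84.1 = 16.57 Ω.
V_out = 18.7 × 16.57/(7.669 + 16.57) = 12.78 mV.

V_out ≈ 12.8 mV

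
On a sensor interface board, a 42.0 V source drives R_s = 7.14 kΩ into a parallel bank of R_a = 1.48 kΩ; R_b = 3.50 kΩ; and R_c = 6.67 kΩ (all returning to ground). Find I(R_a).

Parallel bank: R_p = 1/(1/1.48 + 1/3.50 + 1/6.67) = 0.8998 kΩ.
V_A by voltage divider: V_A = 42.0 × 0.8998/(7.14 + 0.8998) = 4.701 V.
Branch current I = V_A/R_a = 4.701/1.48 = 3.176 mA.

I ≈ 3.18 mA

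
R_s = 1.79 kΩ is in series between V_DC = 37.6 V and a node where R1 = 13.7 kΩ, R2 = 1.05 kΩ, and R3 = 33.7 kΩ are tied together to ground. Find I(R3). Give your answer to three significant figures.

Parallel bank: R_p = 1/(1/13.7 + 1/1.05 + 1/33.7) = 0.9478 kΩ.
V_A by voltage divider: V_A = 37.6 × 0.9478/(1.79 + 0.9478) = 13.02 V.
I(R3) = V_A / R3 = 13.02/33.7 = 0.3863 mA.

I ≈ 0.386 mA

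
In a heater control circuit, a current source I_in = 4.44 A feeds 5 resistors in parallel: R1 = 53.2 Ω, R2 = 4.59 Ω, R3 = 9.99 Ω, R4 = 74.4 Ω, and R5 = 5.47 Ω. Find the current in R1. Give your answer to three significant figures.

I ≈ 0.157 A

Conductances: ΣG = 1/53.2 + 1/4.59 + 1/9.99 + 1/74.4 + 1/5.47 = 0.5330 (1/Ω).
Current divider: I(R1) = I_in · G_k/ΣG = 4.44 × (0.01880/0.5330) = 4.44 × 0.03527 = 0.1566 A.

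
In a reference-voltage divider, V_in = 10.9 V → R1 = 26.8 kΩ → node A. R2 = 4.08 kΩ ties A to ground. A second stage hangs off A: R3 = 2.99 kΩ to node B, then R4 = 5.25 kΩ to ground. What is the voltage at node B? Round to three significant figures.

V_B ≈ 0.642 V

The second stage (R3 + R4 = 8.240 kΩ) loads node A in parallel with R2.
Effective lower resistance at A: R2 ‖ 8.240 = 2.729 kΩ.
First divider: V_A = V_in · 2.729/(26.8 + 2.729) = 1.007 V.
V_B = V_A × 0.6371 = 0.6418 V.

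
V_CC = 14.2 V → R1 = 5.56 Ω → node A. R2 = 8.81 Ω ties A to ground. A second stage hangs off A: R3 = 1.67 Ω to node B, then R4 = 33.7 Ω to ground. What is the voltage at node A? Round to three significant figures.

Node A sees R2 in parallel with the series input of stage 2, R3 + R4 = 35.37 Ω.
R2 ‖ (R3+R4) = 7.053 Ω.
First divider: V_A = V_CC · 7.053/(5.56 + 7.053) = 7.941 V.

V_A ≈ 7.94 V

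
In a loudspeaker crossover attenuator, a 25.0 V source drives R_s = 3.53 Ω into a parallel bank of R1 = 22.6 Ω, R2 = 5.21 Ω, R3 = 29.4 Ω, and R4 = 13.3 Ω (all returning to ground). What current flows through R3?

Combine the parallel branches: R_p = (1/22.6 + 1/5.21 + 1/29.4 + 1/13.3)⁻¹ = 2.895 Ω.
V_A = 25.0 × 2.895/6.425 = 11.27 V.
I(R3) = V_A / R3 = 11.27/29.4 = 0.3832 A.

I ≈ 0.383 A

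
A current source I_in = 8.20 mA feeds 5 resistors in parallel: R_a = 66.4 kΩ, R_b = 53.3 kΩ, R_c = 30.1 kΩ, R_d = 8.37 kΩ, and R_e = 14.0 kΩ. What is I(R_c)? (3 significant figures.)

I ≈ 1.06 mA

ΣG = 1/66.4 + 1/53.3 + 1/30.1 + 1/8.37 + 1/14.0 = 0.2579.
By the current-divider rule, I = I_in · G_k/ΣG = 8.20 × 0.1288 = 1.056 mA.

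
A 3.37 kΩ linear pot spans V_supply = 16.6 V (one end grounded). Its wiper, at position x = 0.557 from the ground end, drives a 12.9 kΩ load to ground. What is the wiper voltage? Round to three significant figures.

The pot divides into 1.493 kΩ above the wiper and 1.877 kΩ below.
(x·R_p) ‖ R_L = 1.639 kΩ.
V_out = 16.6 × 1.639/(1.493 + 1.639) = 8.686 V.
(Unloaded: V_out = x·V_supply = 9.25 V.)

V_out ≈ 8.69 V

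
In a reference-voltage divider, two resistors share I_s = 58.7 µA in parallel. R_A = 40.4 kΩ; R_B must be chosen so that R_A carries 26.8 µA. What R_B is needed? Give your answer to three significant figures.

Two-branch current divider: I_A = I_s · R_B/(R_A + R_B).
26.8/58.7 = R_B/(R_A + R_B) → R_B = R_A · (0.4566)/(1 − 0.4566) = 40.4 × 0.8401 = 33.94 kΩ.

R_B ≈ 33.9 kΩ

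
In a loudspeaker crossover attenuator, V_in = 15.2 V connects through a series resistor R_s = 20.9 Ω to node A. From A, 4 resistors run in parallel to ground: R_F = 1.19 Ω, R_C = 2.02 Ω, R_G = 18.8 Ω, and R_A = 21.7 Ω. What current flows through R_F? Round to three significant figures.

I ≈ 0.412 A

Parallel bank: R_p = 1/(1/1.19 + 1/2.02 + 1/18.8 + 1/21.7) = 0.6970 Ω.
V_A = 15.2 × 0.6970/21.60 = 0.4906 V.
Branch current I = V_A/R_F = 0.4906/1.19 = 0.4122 A.
(Equivalently: I_total = 0.7038 A, then current-divider fraction G_k/ΣG = 0.5857.)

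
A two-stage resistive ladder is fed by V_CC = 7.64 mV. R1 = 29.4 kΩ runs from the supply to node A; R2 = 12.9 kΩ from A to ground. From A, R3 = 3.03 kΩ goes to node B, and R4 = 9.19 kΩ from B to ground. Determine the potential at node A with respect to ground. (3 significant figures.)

V_A ≈ 1.34 mV

The second stage (R3 + R4 = 12.22 kΩ) loads node A in parallel with R2.
Effective lower resistance at A: R2 ‖ 12.22 = 6.275 kΩ.
First divider: V_A = V_CC · 6.275/(29.4 + 6.275) = 1.344 mV.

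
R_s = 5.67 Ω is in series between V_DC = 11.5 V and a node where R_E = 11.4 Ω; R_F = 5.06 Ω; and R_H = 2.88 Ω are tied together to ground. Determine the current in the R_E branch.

Equivalent of the parallel group: R_p = 1.581 Ω.
V_A by voltage divider: V_A = 11.5 × 1.581/(5.67 + 1.581) = 2.507 V.
I(R_E) = V_A / R_E = 2.507/11.4 = 0.2199 A.

I ≈ 0.220 A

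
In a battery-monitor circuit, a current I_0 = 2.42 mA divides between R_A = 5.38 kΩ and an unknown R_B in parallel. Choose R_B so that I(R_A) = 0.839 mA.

R_B ≈ 2.86 kΩ

Two-branch current divider: I_A = I_0 · R_B/(R_A + R_B).
With f = 0.3467, R_B = R_A · f/(1−f) = 5.38 × 0.5307 = 2.855 kΩ.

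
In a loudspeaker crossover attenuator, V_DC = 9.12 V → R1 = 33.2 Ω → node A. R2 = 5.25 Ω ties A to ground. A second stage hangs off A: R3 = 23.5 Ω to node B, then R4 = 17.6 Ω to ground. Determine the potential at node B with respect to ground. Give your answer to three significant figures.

The second stage (R3 + R4 = 41.10 Ω) loads node A in parallel with R2.
R2 ‖ (R3+R4) = 4.655 Ω.
V_A = 9.12 × 4.655/(33.2 + 4.655) = 1.122 V.
Stage 2 is unloaded, so V_B = V_A · R4/(R3+R4) = 1.122 × 17.6/41.10 = 0.4803 V.

V_B ≈ 0.480 V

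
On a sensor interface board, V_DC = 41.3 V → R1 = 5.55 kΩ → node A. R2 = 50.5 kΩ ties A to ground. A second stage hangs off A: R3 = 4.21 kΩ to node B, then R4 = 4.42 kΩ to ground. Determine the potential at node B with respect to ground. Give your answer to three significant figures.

Looking into the second stage from A: R3 + R4 = 8.630 kΩ appears in parallel with R2.
R2 ‖ (R3+R4) = 7.370 kΩ.
First divider: V_A = V_DC · 7.370/(5.55 + 7.370) = 23.56 V.
V_B = V_A × 0.5122 = 12.07 V.

V_B ≈ 12.1 V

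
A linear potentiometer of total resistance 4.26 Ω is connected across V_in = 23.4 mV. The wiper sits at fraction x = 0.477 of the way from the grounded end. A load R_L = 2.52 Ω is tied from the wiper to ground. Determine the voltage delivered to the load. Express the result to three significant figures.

Lower segment x·R_p = 2.032 Ω; upper segment (1−x)·R_p = 2.228 Ω.
(x·R_p) ‖ R_L = 1.125 Ω.
Then V_out = V_in · 1.125/(2.228 + 1.125) = 7.851 mV.

V_out ≈ 7.85 mV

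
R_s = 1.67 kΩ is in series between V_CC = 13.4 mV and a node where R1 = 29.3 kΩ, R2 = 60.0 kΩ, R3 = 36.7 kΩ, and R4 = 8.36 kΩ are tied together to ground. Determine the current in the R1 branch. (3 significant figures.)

I ≈ 0.344 µA

Combine the parallel branches: R_p = (1/29.3 + 1/60.0 + 1/36.7 + 1/8.36)⁻¹ = 5.059 kΩ.
V_A = 13.4 × 5.059/6.729 = 10.07 mV.
I(R1) = V_A / R1 = 10.07/29.3 = 0.3438 µA.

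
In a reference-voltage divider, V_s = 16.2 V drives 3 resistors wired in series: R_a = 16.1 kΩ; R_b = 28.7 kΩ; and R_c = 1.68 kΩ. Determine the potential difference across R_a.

ΣR = 16.1 + 28.7 + 1.68 = 46.48 kΩ.
Voltage divider: V = V_s · (16.10 / 46.48) = 16.2 × 0.3464 = 5.611 V.

V ≈ 5.61 V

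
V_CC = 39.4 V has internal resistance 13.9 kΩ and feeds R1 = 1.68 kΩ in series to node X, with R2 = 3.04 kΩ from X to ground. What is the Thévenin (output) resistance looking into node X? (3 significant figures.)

R_th ≈ 2.54 kΩ

R1' = 13.9 + 1.68 = 15.58 kΩ (source resistance + R1).
Zeroing V_CC shorts the top of R1' to ground, so R_th = R1' ‖ R2 = 2.544 kΩ.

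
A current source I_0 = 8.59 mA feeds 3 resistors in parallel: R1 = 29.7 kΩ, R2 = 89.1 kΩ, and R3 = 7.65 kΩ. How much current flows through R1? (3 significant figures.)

I ≈ 1.65 mA

Conductances: ΣG = 1/29.7 + 1/89.1 + 1/7.65 = 0.1756 (1/kΩ).
By the current-divider rule, I = I_0 · G_k/ΣG = 8.59 × 0.1917 = 1.647 mA.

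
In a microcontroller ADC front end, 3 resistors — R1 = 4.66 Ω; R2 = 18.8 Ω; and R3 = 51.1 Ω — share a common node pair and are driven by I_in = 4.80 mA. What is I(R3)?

Total conductance ΣG = 1/4.66 + 1/18.8 + 1/51.1 = 0.2874 (units of 1/Ω).
By the current-divider rule, I = I_in · G_k/ΣG = 4.80 × 0.06810 = 0.3269 mA.

I ≈ 0.327 mA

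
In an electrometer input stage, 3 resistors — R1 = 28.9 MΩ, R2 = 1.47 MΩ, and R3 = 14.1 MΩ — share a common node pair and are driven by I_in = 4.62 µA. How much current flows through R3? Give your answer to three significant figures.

I ≈ 0.417 µA

Total conductance ΣG = 1/28.9 + 1/1.47 + 1/14.1 = 0.7858 (units of 1/MΩ).
Current divider: I(R3) = I_in · G_k/ΣG = 4.62 × (0.07092/0.7858) = 4.62 × 0.09025 = 0.4170 µA.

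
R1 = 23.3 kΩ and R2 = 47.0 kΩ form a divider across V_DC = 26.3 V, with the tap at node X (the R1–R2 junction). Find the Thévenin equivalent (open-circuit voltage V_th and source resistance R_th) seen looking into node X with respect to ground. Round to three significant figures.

V_th ≈ 17.6 V, R_th ≈ 15.6 kΩ

With X open, the divider is unloaded: V_th = 26.3 × 47.0/70.30 = 17.58 V.
Zeroing V_DC shorts the top of R1 to ground, so R_th = R1 ‖ R2 = 15.58 kΩ.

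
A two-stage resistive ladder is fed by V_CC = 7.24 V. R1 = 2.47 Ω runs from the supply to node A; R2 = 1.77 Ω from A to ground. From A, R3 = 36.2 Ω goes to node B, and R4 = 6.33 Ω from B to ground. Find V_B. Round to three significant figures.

V_B ≈ 0.439 V

Looking into the second stage from A: R3 + R4 = 42.53 Ω appears in parallel with R2.
R2 ‖ (R3+R4) = 1.699 Ω.
First divider: V_A = V_CC · 1.699/(2.47 + 1.699) = 2.951 V.
Then the unloaded second divider: V_B = V_A × R4/(R3+R4) = 2.951 × 0.1488 = 0.4392 V.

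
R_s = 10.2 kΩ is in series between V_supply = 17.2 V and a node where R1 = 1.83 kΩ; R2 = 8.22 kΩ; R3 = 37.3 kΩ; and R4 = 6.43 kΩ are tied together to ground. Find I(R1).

I ≈ 0.972 mA

Parallel bank: R_p = 1/(1/1.83 + 1/8.22 + 1/37.3 + 1/6.43) = 1.176 kΩ.
V_A by voltage divider: V_A = 17.2 × 1.176/(10.2 + 1.176) = 1.778 V.
I(R1) = V_A / R1 = 1.778/1.83 = 0.9715 mA.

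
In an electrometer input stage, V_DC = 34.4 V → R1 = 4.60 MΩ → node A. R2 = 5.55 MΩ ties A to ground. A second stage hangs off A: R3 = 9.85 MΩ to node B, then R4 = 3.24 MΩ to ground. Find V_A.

Node A sees R2 in parallel with the series input of stage 2, R3 + R4 = 13.09 MΩ.
R2 ‖ (R3+R4) = 3.898 MΩ.
V_A = 34.4 × 3.898/(4.60 + 3.898) = 15.78 V.

V_A ≈ 15.8 V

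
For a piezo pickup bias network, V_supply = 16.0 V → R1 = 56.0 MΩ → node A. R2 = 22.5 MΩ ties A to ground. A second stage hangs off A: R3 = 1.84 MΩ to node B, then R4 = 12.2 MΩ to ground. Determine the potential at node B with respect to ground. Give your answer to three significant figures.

The second stage (R3 + R4 = 14.04 MΩ) loads node A in parallel with R2.
R2 ‖ (R3+R4) = 8.645 MΩ.
So V_A = 16.0 × 0.1337 = 2.140 V.
Stage 2 is unloaded, so V_B = V_A · R4/(R3+R4) = 2.140 × 12.2/14.04 = 1.859 V.

V_B ≈ 1.86 V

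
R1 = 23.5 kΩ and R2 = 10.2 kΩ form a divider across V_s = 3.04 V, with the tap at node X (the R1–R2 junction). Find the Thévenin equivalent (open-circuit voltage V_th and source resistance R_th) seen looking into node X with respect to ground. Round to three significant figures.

V_th ≈ 0.920 V, R_th ≈ 7.11 kΩ

V_th is the unloaded tap voltage: V_s · R2/(R1+R2) = 3.04 × 0.3027 = 0.9201 V.
With V_s suppressed (replaced by a short), R_th = R1 ‖ R2 = (23.50 × 10.2)/(23.50 + 10.2) = 7.113 kΩ.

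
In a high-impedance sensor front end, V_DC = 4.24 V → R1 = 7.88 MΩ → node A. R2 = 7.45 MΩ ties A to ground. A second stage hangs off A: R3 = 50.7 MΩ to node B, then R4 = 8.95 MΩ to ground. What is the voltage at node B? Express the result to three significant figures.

The second stage (R3 + R4 = 59.65 MΩ) loads node A in parallel with R2.
R2 ‖ (R3+R4) = 6.623 MΩ.
V_A = 4.24 × 6.623/(7.88 + 6.623) = 1.936 V.
Stage 2 is unloaded, so V_B = V_A · R4/(R3+R4) = 1.936 × 8.95/59.65 = 0.2905 V.

V_B ≈ 0.291 V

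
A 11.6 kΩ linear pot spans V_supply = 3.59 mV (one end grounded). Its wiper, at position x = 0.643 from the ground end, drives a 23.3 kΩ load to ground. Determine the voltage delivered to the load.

V_out ≈ 2.07 mV

The pot divides into 4.141 kΩ above the wiper and 7.459 kΩ below.
Lower segment in parallel with the load: 7.459 ‖ 23.3 = 5.650 kΩ.
Then V_out = V_supply · 5.650/(4.141 + 5.650) = 2.072 mV.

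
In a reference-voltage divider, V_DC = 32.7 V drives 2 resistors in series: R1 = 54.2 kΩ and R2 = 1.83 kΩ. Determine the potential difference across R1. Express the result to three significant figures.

Series total: ΣR = 54.2 + 1.83 = 56.03 kΩ.
V = V_DC · R/ΣR = 32.7 × 0.9673 = 31.63 V.

V ≈ 31.6 V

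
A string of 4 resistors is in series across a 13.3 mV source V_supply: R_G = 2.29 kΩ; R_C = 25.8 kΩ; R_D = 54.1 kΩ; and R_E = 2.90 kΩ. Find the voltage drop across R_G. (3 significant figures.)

ΣR = 2.29 + 25.8 + 54.1 + 2.90 = 85.09 kΩ.
Voltage divider: V = V_supply · (2.290 / 85.09) = 13.3 × 0.02691 = 0.3579 mV.

V ≈ 0.358 mV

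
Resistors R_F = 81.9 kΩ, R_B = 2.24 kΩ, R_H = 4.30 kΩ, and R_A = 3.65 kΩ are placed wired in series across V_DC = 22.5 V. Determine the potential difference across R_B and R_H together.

Total series resistance ΣR = 81.9 + 2.24 + 4.30 + 3.65 = 92.09 kΩ.
R_{R_B..R_H} = 2.24 + 4.30 = 6.540 kΩ.
Voltage divider: V = V_DC · (6.540 / 92.09) = 22.5 × 0.07102 = 1.598 V.

V ≈ 1.60 V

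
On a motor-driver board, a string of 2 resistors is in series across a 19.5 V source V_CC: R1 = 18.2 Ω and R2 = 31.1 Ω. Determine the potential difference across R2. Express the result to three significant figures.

V ≈ 12.3 V

Total series resistance ΣR = 18.2 + 31.1 = 49.30 Ω.
By the voltage-divider rule, V = 19.5 × 31.10/49.30 = 12.30 V.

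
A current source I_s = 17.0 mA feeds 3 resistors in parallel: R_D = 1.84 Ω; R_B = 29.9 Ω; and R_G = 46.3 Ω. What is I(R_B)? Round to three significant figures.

Total conductance ΣG = 1/1.84 + 1/29.9 + 1/46.3 = 0.5985 (units of 1/Ω).
By the current-divider rule, I = I_s · G_k/ΣG = 17.0 × 0.05588 = 0.9499 mA.

I ≈ 0.950 mA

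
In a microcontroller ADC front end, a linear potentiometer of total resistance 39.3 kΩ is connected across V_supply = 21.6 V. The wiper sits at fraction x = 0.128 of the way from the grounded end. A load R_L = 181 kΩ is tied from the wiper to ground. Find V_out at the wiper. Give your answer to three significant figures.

Lower segment x·R_p = 5.030 kΩ; upper segment (1−x)·R_p = 34.27 kΩ.
(x·R_p) ‖ R_L = 4.894 kΩ.
V_out = 21.6 × 4.894/(34.27 + 4.894) = 2.699 V.

V_out ≈ 2.70 V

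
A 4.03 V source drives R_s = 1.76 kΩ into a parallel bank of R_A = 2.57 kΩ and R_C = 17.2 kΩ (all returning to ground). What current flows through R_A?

Combine the parallel branches: R_p = (1/2.57 + 1/17.2)⁻¹ = 2.236 kΩ.
V_A by voltage divider: V_A = 4.03 × 2.236/(1.76 + 2.236) = 2.255 V.
I(R_A) = V_A / R_A = 2.255/2.57 = 0.8774 mA.

I ≈ 0.877 mA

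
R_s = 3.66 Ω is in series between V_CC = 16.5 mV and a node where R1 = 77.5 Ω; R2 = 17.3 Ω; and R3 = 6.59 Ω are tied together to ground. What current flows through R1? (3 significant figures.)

I ≈ 0.117 mA

Parallel bank: R_p = 1/(1/77.5 + 1/17.3 + 1/6.59) = 4.495 Ω.
Node voltage V_A = V_CC · R_p/(R_s + R_p) = 16.5 × 0.5512 = 9.095 mV.
Branch current I = V_A/R1 = 9.095/77.5 = 0.1174 mA.
(Check via current divider: I_total = 2.023 mA; share G_k/ΣG = 0.05800 → same result.)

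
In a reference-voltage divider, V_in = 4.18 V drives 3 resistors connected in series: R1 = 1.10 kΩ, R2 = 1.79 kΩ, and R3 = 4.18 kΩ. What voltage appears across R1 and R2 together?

Series total: ΣR = 1.10 + 1.79 + 4.18 = 7.070 kΩ.
R_{R1..R2} = 1.10 + 1.79 = 2.890 kΩ.
Voltage divider: V = V_in · (2.890 / 7.070) = 4.18 × 0.4088 = 1.709 V.

V ≈ 1.71 V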